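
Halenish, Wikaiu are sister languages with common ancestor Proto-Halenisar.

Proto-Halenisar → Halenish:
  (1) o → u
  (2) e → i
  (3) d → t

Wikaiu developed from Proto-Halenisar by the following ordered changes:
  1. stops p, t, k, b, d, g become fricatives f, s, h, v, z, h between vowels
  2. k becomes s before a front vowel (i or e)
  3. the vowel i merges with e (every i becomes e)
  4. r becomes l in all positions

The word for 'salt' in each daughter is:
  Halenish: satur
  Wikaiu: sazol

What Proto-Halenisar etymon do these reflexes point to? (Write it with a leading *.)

*sador

Position 4: Halenish has u, Wikaiu has o. Wikaiu preserves o here (none of its changes turn any other segment into o), so the proto-segment is *o.
Position 5: Halenish has r, Wikaiu has l. Halenish preserves r here (none of its changes turn any other segment into r), so the proto-segment is *r.
Position 3: Halenish has t, Wikaiu has z. Taking the neighbouring segments as reconstructed: Halenish t could go back to *t or *d; Wikaiu z could go back to *d or *z — the one source consistent with every daughter is *d.
The remaining positions agree across the daughters. Check the candidate against every language:
Halenish: *sador
  sador → sadur   [vowel merger]
  sadur (rule 2 does not apply)
  sadur → satur   [unconditioned shift]
  giving Halenish satur.
Wikaiu: *sador > sazor > sazol  (by intervocalic lenition, unconditioned shift)
Only *sador yields all of Halenish satur, Wikaiu sazol.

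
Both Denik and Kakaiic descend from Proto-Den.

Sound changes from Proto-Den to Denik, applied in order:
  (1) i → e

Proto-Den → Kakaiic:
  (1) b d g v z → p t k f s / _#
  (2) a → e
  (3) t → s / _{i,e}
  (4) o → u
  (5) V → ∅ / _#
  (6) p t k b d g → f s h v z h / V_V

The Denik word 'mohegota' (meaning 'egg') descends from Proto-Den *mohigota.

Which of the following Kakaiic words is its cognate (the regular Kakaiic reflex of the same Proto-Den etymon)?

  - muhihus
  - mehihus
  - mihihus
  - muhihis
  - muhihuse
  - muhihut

Kakaiic: start from *mohigota.
  rule 1: no change — mohigota
  rule 2 (vowel merger): mohigota → mohigote
  rule 3 (palatalisation): mohigote → mohigose
  rule 4 (vowel merger): mohigose → muhiguse
  rule 5 (apocope): muhiguse → muhigus
  rule 6 (intervocalic lenition): muhigus → muhihus
  ⇒ Kakaiic muhihus
Only 'muhihus' matches the regular Kakaiic development of *mohigota.

muhihus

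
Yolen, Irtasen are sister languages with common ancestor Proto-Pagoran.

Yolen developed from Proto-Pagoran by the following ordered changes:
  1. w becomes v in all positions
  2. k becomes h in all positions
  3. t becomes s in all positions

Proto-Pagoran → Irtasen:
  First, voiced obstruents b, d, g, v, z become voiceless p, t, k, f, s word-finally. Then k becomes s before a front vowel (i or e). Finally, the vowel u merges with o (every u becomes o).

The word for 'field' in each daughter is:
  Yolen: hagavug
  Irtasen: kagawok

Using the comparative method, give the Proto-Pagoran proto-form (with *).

*kagawug

Position 1: Yolen has h, Irtasen has k. Taking the neighbouring segments as reconstructed: Yolen h could go back to *k or *h; Irtasen k can only go back to *k — the one source consistent with every daughter is *k.
Position 5: Yolen has v, Irtasen has w. Irtasen preserves w here (none of its changes turn any other segment into w), so the proto-segment is *w.
Continuing position by position gives *kagawug; check it forward:
Yolen: *kagawug
  kagawug → kagavug   [unconditioned shift]
  kagavug → hagavug   [unconditioned shift]
  hagavug (rule 3 does not apply)
  giving Yolen hagavug.
Irtasen: *kagawug > kagawuk > kagawok  (by final devoicing, vowel merger)
Only *kagawug yields all of Yolen hagavug, Irtasen kagawok.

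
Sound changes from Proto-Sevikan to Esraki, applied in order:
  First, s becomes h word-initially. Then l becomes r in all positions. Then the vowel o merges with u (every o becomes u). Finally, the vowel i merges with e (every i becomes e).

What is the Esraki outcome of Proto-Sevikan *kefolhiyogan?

Esraki: start from *kefolhiyogan.
  rule 1: no change — kefolhiyogan
  rule 2 (unconditioned shift): kefolhiyogan → keforhiyogan
  rule 3 (vowel merger): keforhiyogan → kefurhiyugan
  rule 4 (vowel merger): kefurhiyugan → kefurheyugan
  ⇒ Esraki kefurheyugan

kefurheyugan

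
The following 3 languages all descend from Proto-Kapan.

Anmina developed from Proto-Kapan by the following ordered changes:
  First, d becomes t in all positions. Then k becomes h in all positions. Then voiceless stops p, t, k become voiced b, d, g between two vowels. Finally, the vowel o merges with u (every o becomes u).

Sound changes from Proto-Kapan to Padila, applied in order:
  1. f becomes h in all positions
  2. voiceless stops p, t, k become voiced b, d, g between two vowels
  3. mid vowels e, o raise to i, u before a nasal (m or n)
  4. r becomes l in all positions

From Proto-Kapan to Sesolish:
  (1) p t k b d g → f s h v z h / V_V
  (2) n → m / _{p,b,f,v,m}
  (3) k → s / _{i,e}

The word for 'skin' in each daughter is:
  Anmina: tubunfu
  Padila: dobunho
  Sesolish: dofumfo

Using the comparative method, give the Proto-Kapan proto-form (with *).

*dopunfo

Position 3: Anmina has b, Padila has b, Sesolish has f. Taking the neighbouring segments as reconstructed: Anmina b could go back to *p or *b; Padila b could go back to *p or *b; Sesolish f could go back to *p or *f — the one source consistent with every daughter is *p.
Position 1: Anmina has t, Padila has d, Sesolish has d. Sesolish preserves d here (none of its changes turn any other segment into d), so the proto-segment is *d.
Position 2: Anmina has u, Padila has o, Sesolish has o. Padila preserves o here (none of its changes turn any other segment into o), so the proto-segment is *o.
This points to *dopunfo. Verify forward in each daughter:
Anmina: start from *dopunfo.
  rule 1 (unconditioned shift): dopunfo → topunfo
  rule 2: no change — topunfo
  rule 3 (intervocalic voicing): topunfo → tobunfo
  rule 4 (vowel merger): tobunfo → tubunfu
  ⇒ Anmina tubunfu
Padila: *dopunfo > dopunho > dobunho  (by unconditioned shift, intervocalic voicing)
Sesolish: start from *dopunfo.
  rule 1 (intervocalic lenition): dopunfo → dofunfo
  rule 2 (nasal place assimilation): dofunfo → dofumfo
  rule 3: no change — dofumfo
  ⇒ Sesolish dofumfo
No other proto-form is consistent with every reflex, so the reconstruction is *dopunfo.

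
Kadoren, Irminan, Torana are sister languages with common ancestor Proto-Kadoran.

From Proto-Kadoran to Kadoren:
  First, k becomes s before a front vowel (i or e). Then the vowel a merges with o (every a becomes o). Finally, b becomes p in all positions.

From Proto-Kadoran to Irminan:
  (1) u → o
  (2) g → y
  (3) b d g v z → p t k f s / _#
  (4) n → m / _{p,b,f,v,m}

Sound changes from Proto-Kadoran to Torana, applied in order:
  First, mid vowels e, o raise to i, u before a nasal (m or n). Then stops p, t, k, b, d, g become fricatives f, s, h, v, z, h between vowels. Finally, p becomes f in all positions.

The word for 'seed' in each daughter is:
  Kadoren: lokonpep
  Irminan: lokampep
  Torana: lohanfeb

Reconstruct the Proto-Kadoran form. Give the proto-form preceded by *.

Position 5: Kadoren has n, Irminan has m, Torana has n. Kadoren preserves n here (none of its changes turn any other segment into n), so the proto-segment is *n.
Position 3: Kadoren has k, Irminan has k, Torana has h. Kadoren preserves k here (none of its changes turn any other segment into k), so the proto-segment is *k.
Verify the candidate proto-form against each daughter:
Kadoren: start from *lokanpeb.
  rule 1: no change — lokanpeb
  rule 2 (vowel merger): lokanpeb → lokonpeb
  rule 3 (unconditioned shift): lokonpeb → lokonpep
  ⇒ Kadoren lokonpep
Irminan: start from *lokanpeb.
  rule 1: no change — lokanpeb
  rule 2: no change — lokanpeb
  rule 3 (final devoicing): lokanpeb → lokanpep
  rule 4 (nasal place assimilation): lokanpep → lokampep
  ⇒ Irminan lokampep
Torana: *lokanpeb
  lokanpeb (rule 1 does not apply)
  lokanpeb → lohanpeb   [intervocalic lenition]
  lohanpeb → lohanfeb   [unconditioned shift]
  giving Torana lohanfeb.
Only *lokanpeb yields all of Kadoren lokonpep, Irminan lokampep, Torana lohanfeb.

*lokanpeb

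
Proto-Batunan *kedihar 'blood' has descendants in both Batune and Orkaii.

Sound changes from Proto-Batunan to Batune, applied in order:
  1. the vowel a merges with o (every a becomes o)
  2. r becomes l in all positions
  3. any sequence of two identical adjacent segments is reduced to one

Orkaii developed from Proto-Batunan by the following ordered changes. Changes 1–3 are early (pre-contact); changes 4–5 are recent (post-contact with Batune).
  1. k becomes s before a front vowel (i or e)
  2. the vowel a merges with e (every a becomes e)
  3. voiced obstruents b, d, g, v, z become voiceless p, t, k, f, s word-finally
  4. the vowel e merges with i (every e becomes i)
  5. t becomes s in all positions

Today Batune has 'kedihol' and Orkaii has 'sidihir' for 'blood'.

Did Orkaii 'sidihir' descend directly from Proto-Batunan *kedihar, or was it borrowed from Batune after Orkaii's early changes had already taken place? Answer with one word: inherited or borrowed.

If inherited, *kedihar would pass through all of Orkaii's changes:
Orkaii: start from *kedihar.
  rule 1 (palatalisation): kedihar → sedihar
  rule 2 (vowel merger): sedihar → sediher
  rule 3: no change — sediher
  rule 4 (vowel merger): sediher → sidihir
  rule 5: no change — sidihir
  ⇒ Orkaii sidihir
If borrowed from Batune 'kedihol' after the early changes, it would undergo only the recent ones:
  rule 4 (vowel merger): kedihol → kidihol
  rule 5 (unconditioned shift): no change (kidihol)
  ⇒ as a loan: kidihol
Orkaii 'sidihir' matches the inherited outcome exactly, so it is an inherited cognate, not a loan.

inherited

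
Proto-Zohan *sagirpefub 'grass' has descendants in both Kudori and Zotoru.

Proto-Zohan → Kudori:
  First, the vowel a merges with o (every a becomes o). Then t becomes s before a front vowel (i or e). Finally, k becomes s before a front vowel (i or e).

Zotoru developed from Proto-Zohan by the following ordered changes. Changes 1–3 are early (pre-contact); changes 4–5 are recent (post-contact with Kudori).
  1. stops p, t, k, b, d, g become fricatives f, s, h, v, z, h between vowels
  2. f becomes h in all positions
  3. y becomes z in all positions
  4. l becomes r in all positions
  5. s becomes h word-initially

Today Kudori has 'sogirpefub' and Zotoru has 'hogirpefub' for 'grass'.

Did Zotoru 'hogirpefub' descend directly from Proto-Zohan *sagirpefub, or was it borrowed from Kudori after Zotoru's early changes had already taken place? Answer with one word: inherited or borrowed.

If inherited, *sagirpefub would pass through all of Zotoru's changes:
Zotoru: start from *sagirpefub.
  rule 1 (intervocalic lenition): sagirpefub → sahirpefub
  rule 2 (unconditioned shift): sahirpefub → sahirpehub
  rule 3: no change — sahirpehub
  rule 4: no change — sahirpehub
  rule 5 (debuccalisation): sahirpehub → hahirpehub
  ⇒ Zotoru hahirpehub
If borrowed from Kudori 'sogirpefub' after the early changes, it would undergo only the recent ones:
  rule 4 (unconditioned shift): no change (sogirpefub)
  rule 5 (debuccalisation): sogirpefub → hogirpefub
  ⇒ as a loan: hogirpefub
Zotoru 'hogirpefub' matches the loan outcome 'hogirpefub', not the inherited 'hahirpehub' — it skipped the early Zotoru changes, so it was borrowed from Kudori.

borrowed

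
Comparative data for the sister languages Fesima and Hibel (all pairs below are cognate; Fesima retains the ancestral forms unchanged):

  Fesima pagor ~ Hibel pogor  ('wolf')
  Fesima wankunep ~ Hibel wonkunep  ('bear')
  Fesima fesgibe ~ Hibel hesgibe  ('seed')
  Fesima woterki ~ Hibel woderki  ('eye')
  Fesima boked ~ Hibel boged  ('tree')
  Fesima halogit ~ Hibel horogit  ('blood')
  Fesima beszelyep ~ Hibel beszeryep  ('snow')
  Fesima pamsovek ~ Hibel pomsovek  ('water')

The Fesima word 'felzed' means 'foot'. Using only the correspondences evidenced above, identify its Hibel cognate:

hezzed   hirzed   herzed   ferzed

herzed

fesgibe ~ hesgibe — Fesima f corresponds to Hibel h word-initially before a front vowel.
beszelyep ~ beszeryep — Fesima l corresponds to Hibel r after a vowel, before a consonant other than r, m, n, p, b, f, v.
Applying these to Fesima 'felzed':
  felzed → helzed   (f→h word-initially before a front vowel)
  helzed → herzed   (l→r after a vowel, before a consonant other than r, m, n, p, b, f, v)
So the Hibel cognate is 'herzed'.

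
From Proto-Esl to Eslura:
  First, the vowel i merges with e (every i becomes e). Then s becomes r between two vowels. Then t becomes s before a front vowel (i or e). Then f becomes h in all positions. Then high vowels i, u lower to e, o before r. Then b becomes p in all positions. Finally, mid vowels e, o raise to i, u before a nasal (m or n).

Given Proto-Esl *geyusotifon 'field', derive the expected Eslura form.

Eslura: *geyusotifon > geyusotefon > geyurotefon > geyurosefon > geyurosehon > geyorosehon > geyorosehun  (by vowel merger, rhotacism, palatalisation, unconditioned shift, pre-rhotic lowering, pre-nasal raising)

geyorosehun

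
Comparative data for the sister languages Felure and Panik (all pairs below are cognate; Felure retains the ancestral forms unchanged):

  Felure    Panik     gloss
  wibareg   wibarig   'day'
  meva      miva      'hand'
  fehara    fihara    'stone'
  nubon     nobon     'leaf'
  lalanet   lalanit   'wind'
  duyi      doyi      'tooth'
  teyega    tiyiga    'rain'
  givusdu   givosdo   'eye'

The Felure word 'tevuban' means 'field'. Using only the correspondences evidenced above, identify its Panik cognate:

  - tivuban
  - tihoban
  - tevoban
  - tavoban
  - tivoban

tivoban

meva ~ miva — Felure e corresponds to Panik i after a consonant, before a labial obstruent.
nubon ~ nobon — Felure u corresponds to Panik o after a consonant, before a labial obstruent.
Applying these to Felure 'tevuban':
  tevuban → tivuban   (e→i after a consonant, before a labial obstruent)
  tivuban → tivoban   (u→o after a consonant, before a labial obstruent)
So the Panik cognate is 'tivoban'.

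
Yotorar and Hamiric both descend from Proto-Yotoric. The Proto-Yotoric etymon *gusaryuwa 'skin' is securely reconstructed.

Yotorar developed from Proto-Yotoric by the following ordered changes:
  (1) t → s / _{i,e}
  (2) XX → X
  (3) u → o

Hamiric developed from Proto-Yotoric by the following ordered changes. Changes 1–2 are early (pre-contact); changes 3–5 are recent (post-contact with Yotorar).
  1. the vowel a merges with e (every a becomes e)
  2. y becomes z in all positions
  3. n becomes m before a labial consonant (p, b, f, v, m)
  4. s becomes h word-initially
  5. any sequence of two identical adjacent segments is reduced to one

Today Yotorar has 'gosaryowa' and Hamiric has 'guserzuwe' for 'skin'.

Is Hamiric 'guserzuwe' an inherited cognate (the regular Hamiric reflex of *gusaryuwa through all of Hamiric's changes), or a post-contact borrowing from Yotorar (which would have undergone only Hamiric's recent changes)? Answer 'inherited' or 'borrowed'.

If inherited, *gusaryuwa would pass through all of Hamiric's changes:
Hamiric: *gusaryuwa
  gusaryuwa → guseryuwe   [vowel merger]
  guseryuwe → guserzuwe   [unconditioned shift]
  guserzuwe (rule 3 does not apply)
  guserzuwe (rule 4 does not apply)
  guserzuwe (rule 5 does not apply)
  giving Hamiric guserzuwe.
If borrowed from Yotorar 'gosaryowa' after the early changes, it would undergo only the recent ones:
  rule 3 (nasal place assimilation): no change (gosaryowa)
  rule 4 (debuccalisation): no change (gosaryowa)
  rule 5 (degemination): no change (gosaryowa)
  ⇒ as a loan: gosaryowa
Hamiric 'guserzuwe' matches the inherited outcome exactly, so it is an inherited cognate, not a loan.

inherited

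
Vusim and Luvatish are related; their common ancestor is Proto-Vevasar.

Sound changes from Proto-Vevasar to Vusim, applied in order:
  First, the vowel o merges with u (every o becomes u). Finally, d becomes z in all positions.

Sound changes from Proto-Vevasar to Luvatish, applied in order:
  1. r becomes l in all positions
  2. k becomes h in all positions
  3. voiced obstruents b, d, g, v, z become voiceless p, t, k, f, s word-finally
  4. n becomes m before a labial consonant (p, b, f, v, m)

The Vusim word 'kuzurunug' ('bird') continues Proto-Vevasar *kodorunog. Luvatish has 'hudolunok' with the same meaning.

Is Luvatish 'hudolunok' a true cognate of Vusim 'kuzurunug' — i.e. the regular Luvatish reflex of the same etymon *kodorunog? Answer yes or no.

Derive the expected Luvatish reflex of *kodorunog:
Luvatish: *kodorunog
  kodorunog → kodolunog   [unconditioned shift]
  kodolunog → hodolunog   [unconditioned shift]
  hodolunog → hodolunok   [final devoicing]
  hodolunok (rule 4 does not apply)
  giving Luvatish hodolunok.
The regular Luvatish reflex would be 'hodolunok', but the attested form is 'hudolunok'. The correspondence is irregular, so they are not cognates (the Luvatish form has a different source).

no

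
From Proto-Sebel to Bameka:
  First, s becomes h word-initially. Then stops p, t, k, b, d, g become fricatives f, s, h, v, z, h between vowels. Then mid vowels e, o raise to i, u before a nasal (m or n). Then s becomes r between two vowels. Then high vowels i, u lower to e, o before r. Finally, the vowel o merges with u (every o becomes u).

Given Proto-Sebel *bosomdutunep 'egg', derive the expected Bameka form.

burumdurunep

Bameka: start from *bosomdutunep.
  rule 1: no change — bosomdutunep
  rule 2 (intervocalic lenition): bosomdutunep → bosomdusunep
  rule 3 (pre-nasal raising): bosomdusunep → bosumdusunep
  rule 4 (rhotacism): bosumdusunep → borumdurunep
  rule 5 (pre-rhotic lowering): borumdurunep → borumdorunep
  rule 6 (vowel merger): borumdorunep → burumdurunep
  ⇒ Bameka burumdurunep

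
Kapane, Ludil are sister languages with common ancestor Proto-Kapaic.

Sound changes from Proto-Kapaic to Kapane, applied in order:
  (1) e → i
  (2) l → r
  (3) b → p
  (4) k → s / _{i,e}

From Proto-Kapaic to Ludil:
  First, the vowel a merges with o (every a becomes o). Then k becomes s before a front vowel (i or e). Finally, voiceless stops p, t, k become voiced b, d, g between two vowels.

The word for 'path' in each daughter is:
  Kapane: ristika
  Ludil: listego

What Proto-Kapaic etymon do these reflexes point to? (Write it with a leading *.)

*listeka

Position 7: Kapane has a, Ludil has o. Kapane preserves a here (none of its changes turn any other segment into a), so the proto-segment is *a.
Position 1: Kapane has r, Ludil has l. Ludil preserves l here (none of its changes turn any other segment into l), so the proto-segment is *l.
Verify the candidate proto-form against each daughter:
Kapane: *listeka > listika > ristika  (by vowel merger, unconditioned shift)
Ludil: *listeka > listeko > listego  (by vowel merger, intervocalic voicing)
No other proto-form is consistent with every reflex, so the reconstruction is *listeka.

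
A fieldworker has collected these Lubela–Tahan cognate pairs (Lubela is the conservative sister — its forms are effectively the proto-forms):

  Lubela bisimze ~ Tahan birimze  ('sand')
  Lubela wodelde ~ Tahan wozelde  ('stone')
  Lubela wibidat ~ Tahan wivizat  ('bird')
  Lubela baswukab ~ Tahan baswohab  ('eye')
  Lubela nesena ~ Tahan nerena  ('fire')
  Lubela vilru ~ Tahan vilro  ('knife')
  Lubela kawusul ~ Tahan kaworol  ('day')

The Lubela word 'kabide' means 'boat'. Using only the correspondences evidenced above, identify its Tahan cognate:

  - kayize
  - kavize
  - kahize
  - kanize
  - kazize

kavize

wibidat ~ wivizat — Lubela b corresponds to Tahan v between vowels (before a front vowel).
wodelde ~ wozelde — Lubela d corresponds to Tahan z between vowels (before a front vowel).
Applying these to Lubela 'kabide':
  kabide → kavide   (b→v between vowels (before a front vowel))
  kavide → kavize   (d→z between vowels (before a front vowel))
So the Tahan cognate is 'kavize'.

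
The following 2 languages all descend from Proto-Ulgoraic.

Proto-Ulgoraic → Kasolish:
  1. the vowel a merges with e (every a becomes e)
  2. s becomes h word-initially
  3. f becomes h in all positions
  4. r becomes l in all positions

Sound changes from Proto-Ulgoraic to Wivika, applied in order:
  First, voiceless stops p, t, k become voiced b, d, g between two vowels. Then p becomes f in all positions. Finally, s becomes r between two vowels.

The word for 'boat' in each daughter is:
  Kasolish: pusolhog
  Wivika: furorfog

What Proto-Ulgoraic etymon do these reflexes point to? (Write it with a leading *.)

Position 5: Kasolish has l, Wivika has r. Taking the neighbouring segments as reconstructed: Kasolish l could go back to *l or *r; Wivika r can only go back to *r — the one source consistent with every daughter is *r.
Position 3: Kasolish has s, Wivika has r. Kasolish preserves s here (none of its changes turn any other segment into s), so the proto-segment is *s.
Verify the candidate proto-form against each daughter:
Kasolish: *pusorfog > pusorhog > pusolhog  (by unconditioned shift, unconditioned shift)
Wivika: *pusorfog > fusorfog > furorfog  (by unconditioned shift, rhotacism)
Only *pusorfog yields all of Kasolish pusolhog, Wivika furorfog.

*pusorfog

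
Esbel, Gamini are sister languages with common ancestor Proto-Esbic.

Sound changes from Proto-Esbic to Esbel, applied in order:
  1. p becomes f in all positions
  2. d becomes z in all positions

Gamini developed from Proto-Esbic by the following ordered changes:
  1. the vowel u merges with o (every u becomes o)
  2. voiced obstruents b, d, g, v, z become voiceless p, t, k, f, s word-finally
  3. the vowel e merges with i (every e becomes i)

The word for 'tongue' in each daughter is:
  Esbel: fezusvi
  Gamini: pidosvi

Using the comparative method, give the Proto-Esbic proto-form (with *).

*pedusvi

Position 2: Esbel has e, Gamini has i. Esbel preserves e here (none of its changes turn any other segment into e), so the proto-segment is *e.
Position 4: Esbel has u, Gamini has o. Esbel preserves u here (none of its changes turn any other segment into u), so the proto-segment is *u.
Verify the candidate proto-form against each daughter:
Esbel: *pedusvi
  pedusvi → fedusvi   [unconditioned shift]
  fedusvi → fezusvi   [unconditioned shift]
  giving Esbel fezusvi.
Gamini: *pedusvi > pedosvi > pidosvi  (by vowel merger, vowel merger)
No other proto-form is consistent with every reflex, so the reconstruction is *pedusvi.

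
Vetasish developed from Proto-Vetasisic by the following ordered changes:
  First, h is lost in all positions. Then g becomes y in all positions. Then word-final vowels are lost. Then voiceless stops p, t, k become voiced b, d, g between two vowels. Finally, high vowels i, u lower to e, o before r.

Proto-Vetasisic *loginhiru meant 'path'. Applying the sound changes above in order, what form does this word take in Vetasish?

loyiner

Vetasish: start from *loginhiru.
  rule 1 (h-loss): loginhiru → loginiru
  rule 2 (unconditioned shift): loginiru → loyiniru
  rule 3 (apocope): loyiniru → loyinir
  rule 4: no change — loyinir
  rule 5 (pre-rhotic lowering): loyinir → loyiner
  ⇒ Vetasish loyiner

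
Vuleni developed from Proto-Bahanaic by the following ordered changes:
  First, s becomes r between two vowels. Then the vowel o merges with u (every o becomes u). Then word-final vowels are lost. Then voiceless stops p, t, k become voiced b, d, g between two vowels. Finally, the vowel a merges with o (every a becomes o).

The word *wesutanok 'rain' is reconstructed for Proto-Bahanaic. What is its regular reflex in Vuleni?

Vuleni: start from *wesutanok.
  rule 1 (rhotacism): wesutanok → werutanok
  rule 2 (vowel merger): werutanok → werutanuk
  rule 3: no change — werutanuk
  rule 4 (intervocalic voicing): werutanuk → werudanuk
  rule 5 (vowel merger): werudanuk → werudonuk
  ⇒ Vuleni werudonuk

werudonuk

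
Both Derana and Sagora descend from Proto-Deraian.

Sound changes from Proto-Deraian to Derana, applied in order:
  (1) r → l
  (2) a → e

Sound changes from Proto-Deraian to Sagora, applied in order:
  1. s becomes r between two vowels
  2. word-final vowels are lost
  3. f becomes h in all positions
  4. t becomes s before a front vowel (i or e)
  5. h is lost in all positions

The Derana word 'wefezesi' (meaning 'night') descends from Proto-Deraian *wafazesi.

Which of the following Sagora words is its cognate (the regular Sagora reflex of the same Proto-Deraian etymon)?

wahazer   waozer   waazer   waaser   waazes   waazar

Sagora: start from *wafazesi.
  rule 1 (rhotacism): wafazesi → wafazeri
  rule 2 (apocope): wafazeri → wafazer
  rule 3 (unconditioned shift): wafazer → wahazer
  rule 4: no change — wahazer
  rule 5 (h-loss): wahazer → waazer
  ⇒ Sagora waazer
Only 'waazer' matches the regular Sagora development of *wafazesi.

waazer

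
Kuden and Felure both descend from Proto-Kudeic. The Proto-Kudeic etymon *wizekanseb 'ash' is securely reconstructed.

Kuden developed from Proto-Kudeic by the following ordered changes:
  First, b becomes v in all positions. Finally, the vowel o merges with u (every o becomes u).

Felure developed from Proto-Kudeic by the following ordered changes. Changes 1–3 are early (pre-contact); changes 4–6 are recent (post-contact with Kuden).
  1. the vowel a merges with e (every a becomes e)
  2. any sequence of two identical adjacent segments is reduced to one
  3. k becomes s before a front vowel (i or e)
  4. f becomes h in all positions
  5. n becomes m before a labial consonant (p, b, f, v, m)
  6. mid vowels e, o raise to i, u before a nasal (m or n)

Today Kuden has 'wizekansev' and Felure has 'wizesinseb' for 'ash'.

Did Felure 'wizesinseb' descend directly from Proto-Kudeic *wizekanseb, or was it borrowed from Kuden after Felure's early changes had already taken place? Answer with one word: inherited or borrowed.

inherited

If inherited, *wizekanseb would pass through all of Felure's changes:
Felure: *wizekanseb
  wizekanseb → wizekenseb   [vowel merger]
  wizekenseb (rule 2 does not apply)
  wizekenseb → wizesenseb   [palatalisation]
  wizesenseb (rule 4 does not apply)
  wizesenseb (rule 5 does not apply)
  wizesenseb → wizesinseb   [pre-nasal raising]
  giving Felure wizesinseb.
If borrowed from Kuden 'wizekansev' after the early changes, it would undergo only the recent ones:
  rule 4 (unconditioned shift): no change (wizekansev)
  rule 5 (nasal place assimilation): no change (wizekansev)
  rule 6 (pre-nasal raising): no change (wizekansev)
  ⇒ as a loan: wizekansev
Felure 'wizesinseb' matches the inherited outcome exactly, so it is an inherited cognate, not a loan.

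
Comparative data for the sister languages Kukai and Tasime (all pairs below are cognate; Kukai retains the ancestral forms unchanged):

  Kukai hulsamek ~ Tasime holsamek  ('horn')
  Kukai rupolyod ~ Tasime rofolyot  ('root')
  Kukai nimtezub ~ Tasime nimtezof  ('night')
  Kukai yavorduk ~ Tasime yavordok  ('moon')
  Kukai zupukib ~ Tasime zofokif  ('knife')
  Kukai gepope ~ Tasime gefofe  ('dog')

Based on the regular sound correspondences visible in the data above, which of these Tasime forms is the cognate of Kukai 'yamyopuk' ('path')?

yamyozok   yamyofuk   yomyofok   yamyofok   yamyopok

yamyofok

zupukib ~ zofokif — Kukai p corresponds to Tasime f between vowels (before a back vowel).
hulsamek ~ holsamek, yavorduk ~ yavordok — Kukai u corresponds to Tasime o after a consonant, before a consonant other than r, m, n, p, b, f, v.
Applying these to Kukai 'yamyopuk':
  yamyopuk → yamyofuk   (p→f between vowels (before a back vowel))
  yamyofuk → yamyofok   (u→o after a consonant, before a consonant other than r, m, n, p, b, f, v)
So the Tasime cognate is 'yamyofok'.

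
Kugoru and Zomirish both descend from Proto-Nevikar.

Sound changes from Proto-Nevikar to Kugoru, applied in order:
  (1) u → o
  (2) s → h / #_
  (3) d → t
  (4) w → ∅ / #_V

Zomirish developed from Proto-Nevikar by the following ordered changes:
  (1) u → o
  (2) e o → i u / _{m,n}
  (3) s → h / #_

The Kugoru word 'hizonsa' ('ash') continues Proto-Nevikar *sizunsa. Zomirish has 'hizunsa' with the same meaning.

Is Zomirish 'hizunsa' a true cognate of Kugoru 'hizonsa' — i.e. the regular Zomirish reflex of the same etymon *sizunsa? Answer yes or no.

yes

Derive the expected Zomirish reflex of *sizunsa:
Zomirish: *sizunsa > sizonsa > sizunsa > hizunsa  (by vowel merger, pre-nasal raising, debuccalisation)
Zomirish 'hizunsa' matches the regular reflex exactly, so the pair is cognate.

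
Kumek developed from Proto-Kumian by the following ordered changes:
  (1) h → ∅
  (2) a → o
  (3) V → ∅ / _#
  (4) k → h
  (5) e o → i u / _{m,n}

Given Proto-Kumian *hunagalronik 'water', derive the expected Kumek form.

unogolrunih

Kumek: *hunagalronik > unagalronik > unogolronik > unogolronih > unogolrunih  (by h-loss, vowel merger, unconditioned shift, pre-nasal raising)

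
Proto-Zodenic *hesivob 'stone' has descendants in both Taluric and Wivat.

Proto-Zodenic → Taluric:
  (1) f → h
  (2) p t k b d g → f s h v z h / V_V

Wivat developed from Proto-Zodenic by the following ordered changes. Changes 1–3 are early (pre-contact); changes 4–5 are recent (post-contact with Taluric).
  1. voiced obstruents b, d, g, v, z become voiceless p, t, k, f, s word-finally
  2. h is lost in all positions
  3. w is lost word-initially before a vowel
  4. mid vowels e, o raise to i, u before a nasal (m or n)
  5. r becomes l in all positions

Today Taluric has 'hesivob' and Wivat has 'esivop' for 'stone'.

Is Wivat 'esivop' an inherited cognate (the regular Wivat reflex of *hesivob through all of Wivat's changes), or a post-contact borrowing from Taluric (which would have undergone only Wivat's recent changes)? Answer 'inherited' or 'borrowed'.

If inherited, *hesivob would pass through all of Wivat's changes:
Wivat: start from *hesivob.
  rule 1 (final devoicing): hesivob → hesivop
  rule 2 (h-loss): hesivop → esivop
  rule 3: no change — esivop
  rule 4: no change — esivop
  rule 5: no change — esivop
  ⇒ Wivat esivop
If borrowed from Taluric 'hesivob' after the early changes, it would undergo only the recent ones:
  rule 4 (pre-nasal raising): no change (hesivob)
  rule 5 (unconditioned shift): no change (hesivob)
  ⇒ as a loan: hesivob
Wivat 'esivop' matches the inherited outcome exactly, so it is an inherited cognate, not a loan.

inherited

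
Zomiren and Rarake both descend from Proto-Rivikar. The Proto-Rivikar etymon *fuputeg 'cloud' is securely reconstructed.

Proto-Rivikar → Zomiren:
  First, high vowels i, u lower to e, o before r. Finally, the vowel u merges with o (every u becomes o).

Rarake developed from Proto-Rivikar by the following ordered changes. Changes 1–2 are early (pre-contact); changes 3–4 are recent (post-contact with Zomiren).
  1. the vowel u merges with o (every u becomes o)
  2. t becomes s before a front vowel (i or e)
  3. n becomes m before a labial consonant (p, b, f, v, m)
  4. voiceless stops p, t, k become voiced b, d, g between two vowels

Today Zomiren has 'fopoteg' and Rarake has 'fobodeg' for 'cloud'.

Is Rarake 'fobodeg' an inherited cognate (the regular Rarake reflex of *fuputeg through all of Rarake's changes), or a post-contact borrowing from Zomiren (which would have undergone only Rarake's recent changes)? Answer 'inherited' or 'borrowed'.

If inherited, *fuputeg would pass through all of Rarake's changes:
Rarake: start from *fuputeg.
  rule 1 (vowel merger): fuputeg → fopoteg
  rule 2 (palatalisation): fopoteg → foposeg
  rule 3: no change — foposeg
  rule 4 (intervocalic voicing): foposeg → foboseg
  ⇒ Rarake foboseg
If borrowed from Zomiren 'fopoteg' after the early changes, it would undergo only the recent ones:
  rule 3 (nasal place assimilation): no change (fopoteg)
  rule 4 (intervocalic voicing): fopoteg → fobodeg
  ⇒ as a loan: fobodeg
Rarake 'fobodeg' matches the loan outcome 'fobodeg', not the inherited 'foboseg' — it skipped the early Rarake changes, so it was borrowed from Zomiren.

borrowed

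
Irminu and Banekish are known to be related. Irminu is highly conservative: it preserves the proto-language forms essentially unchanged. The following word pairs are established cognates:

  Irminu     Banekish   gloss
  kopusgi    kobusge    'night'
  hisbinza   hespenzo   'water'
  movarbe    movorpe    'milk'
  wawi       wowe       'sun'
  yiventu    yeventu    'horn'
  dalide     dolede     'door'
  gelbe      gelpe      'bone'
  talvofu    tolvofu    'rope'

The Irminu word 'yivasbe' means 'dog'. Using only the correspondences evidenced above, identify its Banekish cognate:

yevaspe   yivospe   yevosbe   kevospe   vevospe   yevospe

yiventu ~ yeventu — Irminu i corresponds to Banekish e after a consonant, before a labial obstruent.
wawi ~ wowe, dalide ~ dolede — Irminu a corresponds to Banekish o after a consonant, before a consonant other than r, m, n, p, b, f, v.
movarbe ~ movorpe, gelbe ~ gelpe — Irminu b corresponds to Banekish p after a consonant, before a front vowel.
Applying these to Irminu 'yivasbe':
  yivasbe → yevasbe   (i→e after a consonant, before a labial obstruent)
  yevasbe → yevosbe   (a→o after a consonant, before a consonant other than r, m, n, p, b, f, v)
  yevosbe → yevospe   (b→p after a consonant, before a front vowel)
So the Banekish cognate is 'yevospe'.

yevospe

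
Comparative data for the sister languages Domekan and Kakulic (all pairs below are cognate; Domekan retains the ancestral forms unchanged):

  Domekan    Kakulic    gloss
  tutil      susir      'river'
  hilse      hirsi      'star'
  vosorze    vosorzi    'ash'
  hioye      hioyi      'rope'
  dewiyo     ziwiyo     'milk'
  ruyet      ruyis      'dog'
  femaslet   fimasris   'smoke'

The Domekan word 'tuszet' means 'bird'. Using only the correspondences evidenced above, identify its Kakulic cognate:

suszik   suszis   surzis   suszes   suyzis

suszis

tutil ~ susir — Domekan t corresponds to Kakulic s word-initially before a back vowel.
dewiyo ~ ziwiyo, ruyet ~ ruyis — Domekan e corresponds to Kakulic i after a consonant, before a consonant other than r, m, n, p, b, f, v.
ruyet ~ ruyis, femaslet ~ fimasris — Domekan t corresponds to Kakulic s word-finally.
Applying these to Domekan 'tuszet':
  tuszet → suszet   (t→s word-initially before a back vowel)
  suszet → suszit   (e→i after a consonant, before a consonant other than r, m, n, p, b, f, v)
  suszit → suszis   (t→s word-finally)
So the Kakulic cognate is 'suszis'.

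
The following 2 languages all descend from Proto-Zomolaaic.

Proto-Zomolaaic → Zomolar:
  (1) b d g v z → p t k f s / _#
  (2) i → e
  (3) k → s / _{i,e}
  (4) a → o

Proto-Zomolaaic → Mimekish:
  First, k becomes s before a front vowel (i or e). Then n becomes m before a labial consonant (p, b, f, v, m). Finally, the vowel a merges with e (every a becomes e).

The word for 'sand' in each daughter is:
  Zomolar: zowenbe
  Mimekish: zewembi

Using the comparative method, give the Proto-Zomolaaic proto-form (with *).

Position 5: Zomolar has n, Mimekish has m. Zomolar preserves n here (none of its changes turn any other segment into n), so the proto-segment is *n.
Position 7: Zomolar has e, Mimekish has i. Mimekish preserves i here (none of its changes turn any other segment into i), so the proto-segment is *i.
Verify the candidate proto-form against each daughter:
Zomolar: *zawenbi
  zawenbi (rule 1 does not apply)
  zawenbi → zawenbe   [vowel merger]
  zawenbe (rule 3 does not apply)
  zawenbe → zowenbe   [vowel merger]
  giving Zomolar zowenbe.
Mimekish: *zawenbi > zawembi > zewembi  (by nasal place assimilation, vowel merger)
*zawenbi is the unique common source.

*zawenbi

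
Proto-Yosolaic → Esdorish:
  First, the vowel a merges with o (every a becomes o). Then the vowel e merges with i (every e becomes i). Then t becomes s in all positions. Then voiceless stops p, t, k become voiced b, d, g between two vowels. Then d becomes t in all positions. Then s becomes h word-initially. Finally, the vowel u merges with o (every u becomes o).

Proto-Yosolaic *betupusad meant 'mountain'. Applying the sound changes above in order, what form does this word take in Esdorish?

bisobosot

Esdorish: start from *betupusad.
  rule 1 (vowel merger): betupusad → betupusod
  rule 2 (vowel merger): betupusod → bitupusod
  rule 3 (unconditioned shift): bitupusod → bisupusod
  rule 4 (intervocalic voicing): bisupusod → bisubusod
  rule 5 (unconditioned shift): bisubusod → bisubusot
  rule 6: no change — bisubusot
  rule 7 (vowel merger): bisubusot → bisobosot
  ⇒ Esdorish bisobosot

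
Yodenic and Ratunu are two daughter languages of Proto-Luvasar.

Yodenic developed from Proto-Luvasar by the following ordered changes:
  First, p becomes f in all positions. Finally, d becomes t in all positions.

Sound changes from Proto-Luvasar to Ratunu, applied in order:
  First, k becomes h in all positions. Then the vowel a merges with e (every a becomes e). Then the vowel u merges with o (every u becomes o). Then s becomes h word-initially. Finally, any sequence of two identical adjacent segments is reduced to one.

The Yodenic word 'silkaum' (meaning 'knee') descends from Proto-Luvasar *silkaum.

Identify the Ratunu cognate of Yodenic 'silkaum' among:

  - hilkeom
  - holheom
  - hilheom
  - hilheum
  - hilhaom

Ratunu: *silkaum > silhaum > silheum > silheom > hilheom  (by unconditioned shift, vowel merger, vowel merger, debuccalisation)

hilheom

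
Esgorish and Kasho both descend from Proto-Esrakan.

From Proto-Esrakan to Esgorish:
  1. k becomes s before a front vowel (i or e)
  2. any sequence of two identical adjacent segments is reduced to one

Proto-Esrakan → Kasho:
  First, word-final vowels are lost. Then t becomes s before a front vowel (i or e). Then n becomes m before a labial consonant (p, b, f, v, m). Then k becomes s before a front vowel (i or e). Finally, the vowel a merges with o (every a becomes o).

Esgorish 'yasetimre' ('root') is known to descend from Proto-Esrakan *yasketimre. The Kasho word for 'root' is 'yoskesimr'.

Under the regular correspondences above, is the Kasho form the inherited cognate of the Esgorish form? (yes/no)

Derive the expected Kasho reflex of *yasketimre:
Kasho: *yasketimre > yasketimr > yaskesimr > yassesimr > yossesimr  (by apocope, palatalisation, palatalisation, vowel merger)
The regular Kasho reflex would be 'yossesimr', but the attested form is 'yoskesimr'. The correspondence is irregular, so they are not cognates (the Kasho form has a different source).

no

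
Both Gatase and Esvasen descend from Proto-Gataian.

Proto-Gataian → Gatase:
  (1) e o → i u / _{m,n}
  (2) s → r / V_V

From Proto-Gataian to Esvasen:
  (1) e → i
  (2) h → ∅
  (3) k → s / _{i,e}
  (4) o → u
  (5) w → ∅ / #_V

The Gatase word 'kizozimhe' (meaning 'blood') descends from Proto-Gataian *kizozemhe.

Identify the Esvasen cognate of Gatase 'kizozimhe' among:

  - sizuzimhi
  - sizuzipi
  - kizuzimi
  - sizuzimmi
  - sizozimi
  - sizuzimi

sizuzimi

Esvasen: start from *kizozemhe.
  rule 1 (vowel merger): kizozemhe → kizozimhi
  rule 2 (h-loss): kizozimhi → kizozimi
  rule 3 (palatalisation): kizozimi → sizozimi
  rule 4 (vowel merger): sizozimi → sizuzimi
  rule 5: no change — sizuzimi
  ⇒ Esvasen sizuzimi
The other candidates each miss or misapply at least one Esvasen change.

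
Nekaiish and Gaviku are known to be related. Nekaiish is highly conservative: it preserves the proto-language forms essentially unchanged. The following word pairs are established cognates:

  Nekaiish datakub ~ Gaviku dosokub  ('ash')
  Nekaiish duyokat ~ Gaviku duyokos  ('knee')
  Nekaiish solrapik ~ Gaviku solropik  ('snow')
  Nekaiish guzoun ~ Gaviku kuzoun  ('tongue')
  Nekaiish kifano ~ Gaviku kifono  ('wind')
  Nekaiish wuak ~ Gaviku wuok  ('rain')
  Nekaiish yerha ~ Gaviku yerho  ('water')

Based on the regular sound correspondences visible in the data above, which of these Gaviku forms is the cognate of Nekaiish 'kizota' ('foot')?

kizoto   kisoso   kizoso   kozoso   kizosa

kizoso

datakub ~ dosokub — Nekaiish t corresponds to Gaviku s between vowels (before a back vowel).
yerha ~ yerho — Nekaiish a corresponds to Gaviku o word-finally.
Applying these to Nekaiish 'kizota':
  kizota → kizosa   (t→s between vowels (before a back vowel))
  kizosa → kizoso   (a→o word-finally)
So the Gaviku cognate is 'kizoso'.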